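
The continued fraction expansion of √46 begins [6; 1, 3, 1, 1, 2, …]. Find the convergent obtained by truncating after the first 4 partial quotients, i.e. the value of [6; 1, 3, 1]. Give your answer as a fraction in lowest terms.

Start with 1.
3 + 1/(1/1) = 3 + 1/1 = 4/1
1 + 1/(4/1) = 1 + 1/4 = 5/4
6 + 1/(5/4) = 6 + 4/5 = 34/5

34/5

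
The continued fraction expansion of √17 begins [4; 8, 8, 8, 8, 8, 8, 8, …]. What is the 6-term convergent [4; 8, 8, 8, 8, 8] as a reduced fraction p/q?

143649/34840

Starting at the tail and folding back:
Start with 8.
8 + 1/(8/1) = 8 + 1/8 = 65/8
8 + 1/(65/8) = 8 + 8/65 = 528/65
8 + 1/(528/65) = 8 + 65/528 = 4289/528
8 + 1/(4289/528) = 8 + 528/4289 = 34840/4289
4 + 1/(34840/4289) = 4 + 4289/34840 = 143649/34840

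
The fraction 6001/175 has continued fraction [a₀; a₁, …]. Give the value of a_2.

6001 = 34·175 + 51, so a_0 = 34
175 = 3·51 + 22, so a_1 = 3
51 = 2·22 + 7, so a_2 = 2

2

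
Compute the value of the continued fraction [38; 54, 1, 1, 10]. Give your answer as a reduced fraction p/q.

43531/1145

Start with 10.
1 + 1/(10/1) = 1 + 1/10 = 11/10
1 + 1/(11/10) = 1 + 10/11 = 21/11
54 + 1/(21/11) = 54 + 11/21 = 1145/21
38 + 1/(1145/21) = 38 + 21/1145 = 43531/1145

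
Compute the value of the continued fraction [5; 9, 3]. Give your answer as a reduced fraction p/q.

Start with 3.
9 + 1/(3/1) = 9 + 1/3 = 28/3
5 + 1/(28/3) = 5 + 3/28 = 143/28

143/28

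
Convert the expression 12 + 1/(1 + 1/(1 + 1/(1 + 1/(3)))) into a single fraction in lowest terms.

Build up convergents one term at a time:
a_0 = 12: 12/1
a_1 = 1: 13/1
a_2 = 1: 25/2
a_3 = 1: 38/3
a_4 = 3: 139/11

139/11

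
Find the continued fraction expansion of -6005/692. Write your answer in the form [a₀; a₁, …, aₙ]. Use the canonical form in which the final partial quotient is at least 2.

Apply division with remainder until the remainder is 0:
-6005 ÷ 692 → quotient -9, remainder 223
692 ÷ 223 → quotient 3, remainder 23
223 ÷ 23 → quotient 9, remainder 16
23 ÷ 16 → quotient 1, remainder 7
16 ÷ 7 → quotient 2, remainder 2
7 ÷ 2 → quotient 3, remainder 1
2 ÷ 1 → quotient 2, remainder 0

[-9; 3, 9, 1, 2, 3, 2]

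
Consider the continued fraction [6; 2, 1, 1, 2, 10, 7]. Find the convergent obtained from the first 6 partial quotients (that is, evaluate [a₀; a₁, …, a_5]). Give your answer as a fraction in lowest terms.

Build up convergents one term at a time:
a_0 = 6: 6/1
a_1 = 2: 13/2
a_2 = 1: 19/3
a_3 = 1: 32/5
a_4 = 2: 83/13
a_5 = 10: 862/135

862/135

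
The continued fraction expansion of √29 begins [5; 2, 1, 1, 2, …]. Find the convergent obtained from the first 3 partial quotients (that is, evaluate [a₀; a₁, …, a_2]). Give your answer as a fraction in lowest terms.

16/3

Compute successive convergents:
a_0 = 5: 5/1
a_1 = 2: 11/2
a_2 = 1: 16/3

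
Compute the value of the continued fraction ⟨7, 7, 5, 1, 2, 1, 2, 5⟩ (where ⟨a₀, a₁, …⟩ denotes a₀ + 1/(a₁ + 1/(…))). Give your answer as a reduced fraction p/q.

Build up convergents one term at a time:
a_0 = 7: 7/1
a_1 = 7: 50/7
a_2 = 5: 257/36
a_3 = 1: 307/43
a_4 = 2: 871/122
a_5 = 1: 1178/165
a_6 = 2: 3227/452
a_7 = 5: 17313/2425

17313/2425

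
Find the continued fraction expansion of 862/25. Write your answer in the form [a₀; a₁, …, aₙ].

[34; 2, 12]

⌊862/25⌋ = 34, remainder 12
⌊25/12⌋ = 2, remainder 1
⌊12/1⌋ = 12, remainder 0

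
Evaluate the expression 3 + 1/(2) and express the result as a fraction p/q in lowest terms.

Start with 2.
3 + 1/(2/1) = 3 + 1/2 = 7/2

7/2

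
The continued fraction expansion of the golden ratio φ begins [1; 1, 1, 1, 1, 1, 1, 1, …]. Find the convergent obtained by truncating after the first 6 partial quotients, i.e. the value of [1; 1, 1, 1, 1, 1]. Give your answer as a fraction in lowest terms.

Collapse the nested fraction from the inside out:
Start with 1.
1 + 1/(1/1) = 1 + 1/1 = 2/1
1 + 1/(2/1) = 1 + 1/2 = 3/2
1 + 1/(3/2) = 1 + 2/3 = 5/3
1 + 1/(5/3) = 1 + 3/5 = 8/5
1 + 1/(8/5) = 1 + 5/8 = 13/8

13/8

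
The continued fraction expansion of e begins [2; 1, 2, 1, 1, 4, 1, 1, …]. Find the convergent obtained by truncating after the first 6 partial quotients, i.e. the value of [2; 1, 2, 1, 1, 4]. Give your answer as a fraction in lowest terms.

a_0 = 2: 2/1
a_1 = 1: 3/1
a_2 = 2: 8/3
a_3 = 1: 11/4
a_4 = 1: 19/7
a_5 = 4: 87/32

87/32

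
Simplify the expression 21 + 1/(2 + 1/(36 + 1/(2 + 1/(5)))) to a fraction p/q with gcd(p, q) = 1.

Compute successive convergents:
a_0 = 21: 21/1
a_1 = 2: 43/2
a_2 = 36: 1569/73
a_3 = 2: 3181/148
a_4 = 5: 17474/813

17474/813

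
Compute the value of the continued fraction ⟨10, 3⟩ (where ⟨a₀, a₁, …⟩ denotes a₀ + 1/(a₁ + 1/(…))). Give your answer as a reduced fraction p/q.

31/3

a_0 = 10: 10/1
a_1 = 3: 31/3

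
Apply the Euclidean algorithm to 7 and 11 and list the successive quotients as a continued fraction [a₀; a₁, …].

Run the Euclidean algorithm, recording each quotient:
⌊7/11⌋ = 0, remainder 7
⌊11/7⌋ = 1, remainder 4
⌊7/4⌋ = 1, remainder 3
⌊4/3⌋ = 1, remainder 1
⌊3/1⌋ = 3, remainder 0

[0; 1, 1, 1, 3]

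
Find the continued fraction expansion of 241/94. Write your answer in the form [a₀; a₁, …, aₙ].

⌊241/94⌋ = 2, remainder 53
⌊94/53⌋ = 1, remainder 41
⌊53/41⌋ = 1, remainder 12
⌊41/12⌋ = 3, remainder 5
⌊12/5⌋ = 2, remainder 2
⌊5/2⌋ = 2, remainder 1
⌊2/1⌋ = 2, remainder 0

[2; 1, 1, 3, 2, 2, 2]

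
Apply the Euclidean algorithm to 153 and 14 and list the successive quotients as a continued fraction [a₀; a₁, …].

[10; 1, 13]

Repeatedly divide and take the remainder:
153 ÷ 14 → quotient 10, remainder 13
14 ÷ 13 → quotient 1, remainder 1
13 ÷ 1 → quotient 13, remainder 0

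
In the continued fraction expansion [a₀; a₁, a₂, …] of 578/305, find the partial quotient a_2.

8

Run the Euclidean algorithm, recording each quotient:
⌊578/305⌋ = 1, remainder 273
⌊305/273⌋ = 1, remainder 32
⌊273/32⌋ = 8, remainder 17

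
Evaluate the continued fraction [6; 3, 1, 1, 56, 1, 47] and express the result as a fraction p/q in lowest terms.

121540/19337

Start with 47.
1 + 1/(47/1) = 1 + 1/47 = 48/47
56 + 1/(48/47) = 56 + 47/48 = 2735/48
1 + 1/(2735/48) = 1 + 48/2735 = 2783/2735
1 + 1/(2783/2735) = 1 + 2735/2783 = 5518/2783
3 + 1/(5518/2783) = 3 + 2783/5518 = 19337/5518
6 + 1/(19337/5518) = 6 + 5518/19337 = 121540/19337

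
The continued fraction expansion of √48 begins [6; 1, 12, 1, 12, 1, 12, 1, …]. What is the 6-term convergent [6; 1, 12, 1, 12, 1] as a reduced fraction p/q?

Collapse the nested fraction from the inside out:
Start with 1.
12 + 1/(1/1) = 12 + 1/1 = 13/1
1 + 1/(13/1) = 1 + 1/13 = 14/13
12 + 1/(14/13) = 12 + 13/14 = 181/14
1 + 1/(181/14) = 1 + 14/181 = 195/181
6 + 1/(195/181) = 6 + 181/195 = 1351/195

1351/195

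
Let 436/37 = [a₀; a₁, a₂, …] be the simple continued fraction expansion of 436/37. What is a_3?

Run the Euclidean algorithm, recording each quotient:
436 ÷ 37 → quotient 11, remainder 29
37 ÷ 29 → quotient 1, remainder 8
29 ÷ 8 → quotient 3, remainder 5
8 ÷ 5 → quotient 1, remainder 3

1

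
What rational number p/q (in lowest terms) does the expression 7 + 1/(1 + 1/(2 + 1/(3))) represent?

77/10

Starting at the tail and folding back:
Start with 3.
2 + 1/(3/1) = 2 + 1/3 = 7/3
1 + 1/(7/3) = 1 + 3/7 = 10/7
7 + 1/(10/7) = 7 + 7/10 = 77/10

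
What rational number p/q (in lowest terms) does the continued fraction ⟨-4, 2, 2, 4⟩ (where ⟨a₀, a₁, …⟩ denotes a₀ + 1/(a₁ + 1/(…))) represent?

-79/22

Start with 4.
2 + 1/(4/1) = 2 + 1/4 = 9/4
2 + 1/(9/4) = 2 + 4/9 = 22/9
-4 + 1/(22/9) = -4 + 9/22 = -79/22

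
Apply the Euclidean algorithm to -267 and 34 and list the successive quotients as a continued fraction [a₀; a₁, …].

Run the Euclidean algorithm, recording each quotient:
-267 ÷ 34 → quotient -8, remainder 5
34 ÷ 5 → quotient 6, remainder 4
5 ÷ 4 → quotient 1, remainder 1
4 ÷ 1 → quotient 4, remainder 0

[-8; 6, 1, 4]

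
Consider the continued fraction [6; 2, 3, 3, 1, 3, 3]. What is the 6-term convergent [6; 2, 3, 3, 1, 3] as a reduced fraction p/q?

Collapse the nested fraction from the inside out:
Start with 3.
1 + 1/(3/1) = 1 + 1/3 = 4/3
3 + 1/(4/3) = 3 + 3/4 = 15/4
3 + 1/(15/4) = 3 + 4/15 = 49/15
2 + 1/(49/15) = 2 + 15/49 = 113/49
6 + 1/(113/49) = 6 + 49/113 = 727/113

727/113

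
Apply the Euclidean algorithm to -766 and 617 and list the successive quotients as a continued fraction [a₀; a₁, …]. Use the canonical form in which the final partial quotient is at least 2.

⌊-766/617⌋ = -2, remainder 468
⌊617/468⌋ = 1, remainder 149
⌊468/149⌋ = 3, remainder 21
⌊149/21⌋ = 7, remainder 2
⌊21/2⌋ = 10, remainder 1
⌊2/1⌋ = 2, remainder 0

[-2; 1, 3, 7, 10, 2]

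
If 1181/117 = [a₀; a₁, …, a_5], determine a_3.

Repeatedly divide and take the remainder:
1181 = 10·117 + 11, so a_0 = 10
117 = 10·11 + 7, so a_1 = 10
11 = 1·7 + 4, so a_2 = 1
7 = 1·4 + 3, so a_3 = 1

1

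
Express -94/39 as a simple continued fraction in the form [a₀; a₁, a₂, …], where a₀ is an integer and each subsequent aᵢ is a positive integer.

-94 ÷ 39 → quotient -3, remainder 23
39 ÷ 23 → quotient 1, remainder 16
23 ÷ 16 → quotient 1, remainder 7
16 ÷ 7 → quotient 2, remainder 2
7 ÷ 2 → quotient 3, remainder 1
2 ÷ 1 → quotient 2, remainder 0

[-3; 1, 1, 2, 3, 2]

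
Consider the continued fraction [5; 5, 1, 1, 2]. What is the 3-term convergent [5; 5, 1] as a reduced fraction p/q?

31/6

a_0 = 5: 5/1
a_1 = 5: 26/5
a_2 = 1: 31/6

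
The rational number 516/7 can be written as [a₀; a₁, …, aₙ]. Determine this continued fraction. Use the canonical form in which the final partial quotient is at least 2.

[73; 1, 2, 2]

⌊516/7⌋ = 73, remainder 5
⌊7/5⌋ = 1, remainder 2
⌊5/2⌋ = 2, remainder 1
⌊2/1⌋ = 2, remainder 0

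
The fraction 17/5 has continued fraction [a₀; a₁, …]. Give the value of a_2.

17 ÷ 5 → quotient 3, remainder 2
5 ÷ 2 → quotient 2, remainder 1
2 ÷ 1 → quotient 2, remainder 0

2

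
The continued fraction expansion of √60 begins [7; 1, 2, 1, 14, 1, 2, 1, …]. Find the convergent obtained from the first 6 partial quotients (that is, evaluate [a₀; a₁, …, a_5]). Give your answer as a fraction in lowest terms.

488/63

Start with 1.
14 + 1/(1/1) = 14 + 1/1 = 15/1
1 + 1/(15/1) = 1 + 1/15 = 16/15
2 + 1/(16/15) = 2 + 15/16 = 47/16
1 + 1/(47/16) = 1 + 16/47 = 63/47
7 + 1/(63/47) = 7 + 47/63 = 488/63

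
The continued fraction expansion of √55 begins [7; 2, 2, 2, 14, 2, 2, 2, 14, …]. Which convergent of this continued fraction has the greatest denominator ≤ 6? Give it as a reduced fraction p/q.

37/5

List convergents until the denominator exceeds the bound:
a_0 = 7: 7/1  (≤ bound)
a_1 = 2: 15/2  (≤ bound)
a_2 = 2: 37/5  (≤ bound)
a_3 = 2: 89/12  (> 6, stop)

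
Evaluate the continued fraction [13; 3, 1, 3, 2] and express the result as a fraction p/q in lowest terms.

Use the convergent recurrence hₖ = aₖ·hₖ₋₁ + hₖ₋₂ (and likewise for the denominators kₖ):
a_0 = 13: 13/1
a_1 = 3: 40/3
a_2 = 1: 53/4
a_3 = 3: 199/15
a_4 = 2: 451/34

451/34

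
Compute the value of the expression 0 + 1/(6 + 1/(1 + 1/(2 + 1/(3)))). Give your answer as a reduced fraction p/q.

10/67

Start with 3.
2 + 1/(3/1) = 2 + 1/3 = 7/3
1 + 1/(7/3) = 1 + 3/7 = 10/7
6 + 1/(10/7) = 6 + 7/10 = 67/10
0 + 1/(67/10) = 0 + 10/67 = 10/67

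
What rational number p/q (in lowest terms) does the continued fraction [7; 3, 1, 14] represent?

428/59

a_0 = 7: 7/1
a_1 = 3: 22/3
a_2 = 1: 29/4
a_3 = 14: 428/59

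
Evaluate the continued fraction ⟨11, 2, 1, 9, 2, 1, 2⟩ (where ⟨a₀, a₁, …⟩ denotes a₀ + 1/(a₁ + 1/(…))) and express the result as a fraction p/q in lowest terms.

2734/241

Compute successive convergents:
a_0 = 11: 11/1
a_1 = 2: 23/2
a_2 = 1: 34/3
a_3 = 9: 329/29
a_4 = 2: 692/61
a_5 = 1: 1021/90
a_6 = 2: 2734/241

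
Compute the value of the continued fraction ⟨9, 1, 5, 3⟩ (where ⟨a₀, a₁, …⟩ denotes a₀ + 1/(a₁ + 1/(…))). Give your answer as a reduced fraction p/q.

Work from the innermost term outward:
Start with 3.
5 + 1/(3/1) = 5 + 1/3 = 16/3
1 + 1/(16/3) = 1 + 3/16 = 19/16
9 + 1/(19/16) = 9 + 16/19 = 187/19

187/19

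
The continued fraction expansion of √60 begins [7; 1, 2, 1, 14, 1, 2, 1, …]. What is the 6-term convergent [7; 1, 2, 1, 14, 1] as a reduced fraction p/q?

488/63

a_0 = 7: 7/1
a_1 = 1: 8/1
a_2 = 2: 23/3
a_3 = 1: 31/4
a_4 = 14: 457/59
a_5 = 1: 488/63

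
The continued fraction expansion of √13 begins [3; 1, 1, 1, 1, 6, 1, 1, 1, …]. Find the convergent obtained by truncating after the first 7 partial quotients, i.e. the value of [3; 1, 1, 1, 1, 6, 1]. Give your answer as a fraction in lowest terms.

137/38

Start with 1.
6 + 1/(1/1) = 6 + 1/1 = 7/1
1 + 1/(7/1) = 1 + 1/7 = 8/7
1 + 1/(8/7) = 1 + 7/8 = 15/8
1 + 1/(15/8) = 1 + 8/15 = 23/15
1 + 1/(23/15) = 1 + 15/23 = 38/23
3 + 1/(38/23) = 3 + 23/38 = 137/38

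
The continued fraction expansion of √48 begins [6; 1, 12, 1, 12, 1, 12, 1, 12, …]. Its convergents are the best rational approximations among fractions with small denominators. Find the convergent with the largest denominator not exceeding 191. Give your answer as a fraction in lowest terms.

a_0 = 6: 6/1  (≤ bound)
a_1 = 1: 7/1  (≤ bound)
a_2 = 12: 90/13  (≤ bound)
a_3 = 1: 97/14  (≤ bound)
a_4 = 12: 1254/181  (≤ bound)
a_5 = 1: 1351/195  (> 191, stop)

1254/181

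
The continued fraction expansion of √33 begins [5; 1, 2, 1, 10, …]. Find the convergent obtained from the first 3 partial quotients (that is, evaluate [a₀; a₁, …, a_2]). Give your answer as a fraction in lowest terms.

17/3

a_0 = 5: 5/1
a_1 = 1: 6/1
a_2 = 2: 17/3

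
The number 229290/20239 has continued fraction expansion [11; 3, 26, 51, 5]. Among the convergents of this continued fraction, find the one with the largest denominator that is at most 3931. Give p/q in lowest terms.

List convergents until the denominator exceeds the bound:
a_0 = 11: 11/1  (≤ bound)
a_1 = 3: 34/3  (≤ bound)
a_2 = 26: 895/79  (≤ bound)
a_3 = 51: 45679/4032  (> 3931, stop)

895/79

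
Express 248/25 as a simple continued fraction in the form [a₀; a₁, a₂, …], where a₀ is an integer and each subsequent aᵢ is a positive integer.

248 ÷ 25 → quotient 9, remainder 23
25 ÷ 23 → quotient 1, remainder 2
23 ÷ 2 → quotient 11, remainder 1
2 ÷ 1 → quotient 2, remainder 0

[9; 1, 11, 2]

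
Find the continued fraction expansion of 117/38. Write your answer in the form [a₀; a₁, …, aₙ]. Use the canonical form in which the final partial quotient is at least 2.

Repeatedly divide and take the remainder:
117 = 3·38 + 3, so a_0 = 3
38 = 12·3 + 2, so a_1 = 12
3 = 1·2 + 1, so a_2 = 1
2 = 2·1 + 0, so a_3 = 2

[3; 12, 1, 2]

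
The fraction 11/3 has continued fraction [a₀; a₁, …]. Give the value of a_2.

2

11 ÷ 3 → quotient 3, remainder 2
3 ÷ 2 → quotient 1, remainder 1
2 ÷ 1 → quotient 2, remainder 0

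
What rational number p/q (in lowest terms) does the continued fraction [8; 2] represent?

Start with 2.
8 + 1/(2/1) = 8 + 1/2 = 17/2

17/2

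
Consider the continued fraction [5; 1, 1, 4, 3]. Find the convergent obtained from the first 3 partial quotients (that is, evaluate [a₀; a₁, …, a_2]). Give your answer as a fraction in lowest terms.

Collapse the nested fraction from the inside out:
Start with 1.
1 + 1/(1/1) = 1 + 1/1 = 2/1
5 + 1/(2/1) = 5 + 1/2 = 11/2

11/2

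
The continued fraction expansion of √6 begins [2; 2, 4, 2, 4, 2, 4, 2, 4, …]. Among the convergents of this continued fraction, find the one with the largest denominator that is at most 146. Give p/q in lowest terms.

218/89

a_0 = 2: 2/1  (≤ bound)
a_1 = 2: 5/2  (≤ bound)
a_2 = 4: 22/9  (≤ bound)
a_3 = 2: 49/20  (≤ bound)
a_4 = 4: 218/89  (≤ bound)
a_5 = 2: 485/198  (> 146, stop)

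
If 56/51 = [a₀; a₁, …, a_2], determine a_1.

10

Repeatedly divide and take the remainder:
56 = 1·51 + 5, so a_0 = 1
51 = 10·5 + 1, so a_1 = 10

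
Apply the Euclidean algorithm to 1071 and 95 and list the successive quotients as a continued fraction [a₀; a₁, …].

⌊1071/95⌋ = 11, remainder 26
⌊95/26⌋ = 3, remainder 17
⌊26/17⌋ = 1, remainder 9
⌊17/9⌋ = 1, remainder 8
⌊9/8⌋ = 1, remainder 1
⌊8/1⌋ = 8, remainder 0

[11; 3, 1, 1, 1, 8]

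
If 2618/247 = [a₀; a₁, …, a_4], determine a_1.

⌊2618/247⌋ = 10, remainder 148
⌊247/148⌋ = 1, remainder 99

1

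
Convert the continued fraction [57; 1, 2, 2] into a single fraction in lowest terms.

Start with 2.
2 + 1/(2/1) = 2 + 1/2 = 5/2
1 + 1/(5/2) = 1 + 2/5 = 7/5
57 + 1/(7/5) = 57 + 5/7 = 404/7

404/7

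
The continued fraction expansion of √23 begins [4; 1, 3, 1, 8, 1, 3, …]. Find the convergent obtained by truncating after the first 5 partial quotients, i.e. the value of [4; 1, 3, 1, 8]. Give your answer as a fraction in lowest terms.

211/44

Start with 8.
1 + 1/(8/1) = 1 + 1/8 = 9/8
3 + 1/(9/8) = 3 + 8/9 = 35/9
1 + 1/(35/9) = 1 + 9/35 = 44/35
4 + 1/(44/35) = 4 + 35/44 = 211/44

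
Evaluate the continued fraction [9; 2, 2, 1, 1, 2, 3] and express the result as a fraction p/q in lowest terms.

989/105

Work from the innermost term outward:
Start with 3.
2 + 1/(3/1) = 2 + 1/3 = 7/3
1 + 1/(7/3) = 1 + 3/7 = 10/7
1 + 1/(10/7) = 1 + 7/10 = 17/10
2 + 1/(17/10) = 2 + 10/17 = 44/17
2 + 1/(44/17) = 2 + 17/44 = 105/44
9 + 1/(105/44) = 9 + 44/105 = 989/105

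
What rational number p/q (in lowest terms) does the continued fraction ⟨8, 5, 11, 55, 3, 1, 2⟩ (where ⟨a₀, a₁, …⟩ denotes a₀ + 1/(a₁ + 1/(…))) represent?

279523/34103

Start with 2.
1 + 1/(2/1) = 1 + 1/2 = 3/2
3 + 1/(3/2) = 3 + 2/3 = 11/3
55 + 1/(11/3) = 55 + 3/11 = 608/11
11 + 1/(608/11) = 11 + 11/608 = 6699/608
5 + 1/(6699/608) = 5 + 608/6699 = 34103/6699
8 + 1/(34103/6699) = 8 + 6699/34103 = 279523/34103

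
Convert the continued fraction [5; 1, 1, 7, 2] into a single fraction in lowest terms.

Start with 2.
7 + 1/(2/1) = 7 + 1/2 = 15/2
1 + 1/(15/2) = 1 + 2/15 = 17/15
1 + 1/(17/15) = 1 + 15/17 = 32/17
5 + 1/(32/17) = 5 + 17/32 = 177/32

177/32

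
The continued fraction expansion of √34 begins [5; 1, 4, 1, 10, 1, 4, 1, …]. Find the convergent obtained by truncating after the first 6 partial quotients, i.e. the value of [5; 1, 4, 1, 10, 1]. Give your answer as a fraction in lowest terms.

414/71

Start with 1.
10 + 1/(1/1) = 10 + 1/1 = 11/1
1 + 1/(11/1) = 1 + 1/11 = 12/11
4 + 1/(12/11) = 4 + 11/12 = 59/12
1 + 1/(59/12) = 1 + 12/59 = 71/59
5 + 1/(71/59) = 5 + 59/71 = 414/71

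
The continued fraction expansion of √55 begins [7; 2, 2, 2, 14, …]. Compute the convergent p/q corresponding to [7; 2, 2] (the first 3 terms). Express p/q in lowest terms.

37/5

Start with 2.
2 + 1/(2/1) = 2 + 1/2 = 5/2
7 + 1/(5/2) = 7 + 2/5 = 37/5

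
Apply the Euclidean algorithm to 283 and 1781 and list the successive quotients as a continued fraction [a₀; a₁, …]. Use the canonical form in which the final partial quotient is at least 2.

[0; 6, 3, 2, 2, 3, 1, 3]

Apply division with remainder until the remainder is 0:
⌊283/1781⌋ = 0, remainder 283
⌊1781/283⌋ = 6, remainder 83
⌊283/83⌋ = 3, remainder 34
⌊83/34⌋ = 2, remainder 15
⌊34/15⌋ = 2, remainder 4
⌊15/4⌋ = 3, remainder 3
⌊4/3⌋ = 1, remainder 1
⌊3/1⌋ = 3, remainder 0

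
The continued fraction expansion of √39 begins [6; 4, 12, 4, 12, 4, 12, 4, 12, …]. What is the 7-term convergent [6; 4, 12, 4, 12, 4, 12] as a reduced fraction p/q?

764394/122401

Compute successive convergents:
a_0 = 6: 6/1
a_1 = 4: 25/4
a_2 = 12: 306/49
a_3 = 4: 1249/200
a_4 = 12: 15294/2449
a_5 = 4: 62425/9996
a_6 = 12: 764394/122401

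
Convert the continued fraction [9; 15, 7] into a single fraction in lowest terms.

961/106

Collapse the nested fraction from the inside out:
Start with 7.
15 + 1/(7/1) = 15 + 1/7 = 106/7
9 + 1/(106/7) = 9 + 7/106 = 961/106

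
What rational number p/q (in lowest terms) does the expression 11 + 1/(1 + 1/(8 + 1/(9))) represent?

Work from the innermost term outward:
Start with 9.
8 + 1/(9/1) = 8 + 1/9 = 73/9
1 + 1/(73/9) = 1 + 9/73 = 82/73
11 + 1/(82/73) = 11 + 73/82 = 975/82

975/82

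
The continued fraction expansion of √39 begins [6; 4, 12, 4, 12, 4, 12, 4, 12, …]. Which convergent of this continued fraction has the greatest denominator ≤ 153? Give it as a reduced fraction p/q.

a_0 = 6: 6/1  (≤ bound)
a_1 = 4: 25/4  (≤ bound)
a_2 = 12: 306/49  (≤ bound)
a_3 = 4: 1249/200  (> 153, stop)

306/49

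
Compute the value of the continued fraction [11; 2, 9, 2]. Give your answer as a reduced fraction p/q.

Build up convergents one term at a time:
a_0 = 11: 11/1
a_1 = 2: 23/2
a_2 = 9: 218/19
a_3 = 2: 459/40

459/40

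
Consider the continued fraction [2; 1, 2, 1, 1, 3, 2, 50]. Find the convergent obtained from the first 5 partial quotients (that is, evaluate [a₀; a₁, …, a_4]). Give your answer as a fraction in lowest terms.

19/7

Start with 1.
1 + 1/(1/1) = 1 + 1/1 = 2/1
2 + 1/(2/1) = 2 + 1/2 = 5/2
1 + 1/(5/2) = 1 + 2/5 = 7/5
2 + 1/(7/5) = 2 + 5/7 = 19/7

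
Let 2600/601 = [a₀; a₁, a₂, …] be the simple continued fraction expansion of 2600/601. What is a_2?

15

2600 ÷ 601 → quotient 4, remainder 196
601 ÷ 196 → quotient 3, remainder 13
196 ÷ 13 → quotient 15, remainder 1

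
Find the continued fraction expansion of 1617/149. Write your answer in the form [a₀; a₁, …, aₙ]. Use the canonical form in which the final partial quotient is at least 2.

[10; 1, 5, 1, 3, 2, 2]

1617 = 10·149 + 127, so a_0 = 10
149 = 1·127 + 22, so a_1 = 1
127 = 5·22 + 17, so a_2 = 5
22 = 1·17 + 5, so a_3 = 1
17 = 3·5 + 2, so a_4 = 3
5 = 2·2 + 1, so a_5 = 2
2 = 2·1 + 0, so a_6 = 2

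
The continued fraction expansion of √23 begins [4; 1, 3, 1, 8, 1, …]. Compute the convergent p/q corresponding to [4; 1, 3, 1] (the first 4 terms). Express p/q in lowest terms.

24/5

Start with 1.
3 + 1/(1/1) = 3 + 1/1 = 4/1
1 + 1/(4/1) = 1 + 1/4 = 5/4
4 + 1/(5/4) = 4 + 4/5 = 24/5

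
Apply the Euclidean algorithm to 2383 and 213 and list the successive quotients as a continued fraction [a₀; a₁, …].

Run the Euclidean algorithm, recording each quotient:
⌊2383/213⌋ = 11, remainder 40
⌊213/40⌋ = 5, remainder 13
⌊40/13⌋ = 3, remainder 1
⌊13/1⌋ = 13, remainder 0

[11; 5, 3, 13]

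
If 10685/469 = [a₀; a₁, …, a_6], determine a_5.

2

⌊10685/469⌋ = 22, remainder 367
⌊469/367⌋ = 1, remainder 102
⌊367/102⌋ = 3, remainder 61
⌊102/61⌋ = 1, remainder 41
⌊61/41⌋ = 1, remainder 20
⌊41/20⌋ = 2, remainder 1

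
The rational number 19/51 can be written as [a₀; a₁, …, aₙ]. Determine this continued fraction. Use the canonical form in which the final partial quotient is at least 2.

[0; 2, 1, 2, 6]

19 ÷ 51 → quotient 0, remainder 19
51 ÷ 19 → quotient 2, remainder 13
19 ÷ 13 → quotient 1, remainder 6
13 ÷ 6 → quotient 2, remainder 1
6 ÷ 1 → quotient 6, remainder 0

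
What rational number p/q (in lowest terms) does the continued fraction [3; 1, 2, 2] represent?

Start with 2.
2 + 1/(2/1) = 2 + 1/2 = 5/2
1 + 1/(5/2) = 1 + 2/5 = 7/5
3 + 1/(7/5) = 3 + 5/7 = 26/7

26/7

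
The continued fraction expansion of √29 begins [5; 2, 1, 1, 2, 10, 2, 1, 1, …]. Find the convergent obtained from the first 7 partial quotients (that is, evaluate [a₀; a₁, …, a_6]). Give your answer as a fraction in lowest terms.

Collapse the nested fraction from the inside out:
Start with 2.
10 + 1/(2/1) = 10 + 1/2 = 21/2
2 + 1/(21/2) = 2 + 2/21 = 44/21
1 + 1/(44/21) = 1 + 21/44 = 65/44
1 + 1/(65/44) = 1 + 44/65 = 109/65
2 + 1/(109/65) = 2 + 65/109 = 283/109
5 + 1/(283/109) = 5 + 109/283 = 1524/283

1524/283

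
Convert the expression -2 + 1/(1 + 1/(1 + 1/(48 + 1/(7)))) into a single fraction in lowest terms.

Build up convergents one term at a time:
a_0 = -2: -2/1
a_1 = 1: -1/1
a_2 = 1: -3/2
a_3 = 48: -145/97
a_4 = 7: -1018/681

-1018/681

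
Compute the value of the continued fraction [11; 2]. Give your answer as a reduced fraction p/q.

a_0 = 11: 11/1
a_1 = 2: 23/2

23/2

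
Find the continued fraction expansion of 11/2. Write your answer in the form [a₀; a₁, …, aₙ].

Repeatedly divide and take the remainder:
⌊11/2⌋ = 5, remainder 1
⌊2/1⌋ = 2, remainder 0

[5; 2]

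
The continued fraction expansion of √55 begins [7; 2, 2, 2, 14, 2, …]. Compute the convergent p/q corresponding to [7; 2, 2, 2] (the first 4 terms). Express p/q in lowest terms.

89/12

Build up convergents one term at a time:
a_0 = 7: 7/1
a_1 = 2: 15/2
a_2 = 2: 37/5
a_3 = 2: 89/12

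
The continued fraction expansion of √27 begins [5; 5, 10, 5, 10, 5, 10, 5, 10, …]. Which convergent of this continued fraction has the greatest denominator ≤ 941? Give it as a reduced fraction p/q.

1351/260

a_0 = 5: 5/1  (≤ bound)
a_1 = 5: 26/5  (≤ bound)
a_2 = 10: 265/51  (≤ bound)
a_3 = 5: 1351/260  (≤ bound)
a_4 = 10: 13775/2651  (> 941, stop)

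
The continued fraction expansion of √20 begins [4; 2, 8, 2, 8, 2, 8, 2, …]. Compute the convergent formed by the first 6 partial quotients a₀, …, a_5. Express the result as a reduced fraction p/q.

2889/646

Start with 2.
8 + 1/(2/1) = 8 + 1/2 = 17/2
2 + 1/(17/2) = 2 + 2/17 = 36/17
8 + 1/(36/17) = 8 + 17/36 = 305/36
2 + 1/(305/36) = 2 + 36/305 = 646/305
4 + 1/(646/305) = 4 + 305/646 = 2889/646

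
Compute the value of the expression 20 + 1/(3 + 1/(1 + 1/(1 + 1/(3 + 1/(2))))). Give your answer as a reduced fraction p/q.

1156/57

Start with 2.
3 + 1/(2/1) = 3 + 1/2 = 7/2
1 + 1/(7/2) = 1 + 2/7 = 9/7
1 + 1/(9/7) = 1 + 7/9 = 16/9
3 + 1/(16/9) = 3 + 9/16 = 57/16
20 + 1/(57/16) = 20 + 16/57 = 1156/57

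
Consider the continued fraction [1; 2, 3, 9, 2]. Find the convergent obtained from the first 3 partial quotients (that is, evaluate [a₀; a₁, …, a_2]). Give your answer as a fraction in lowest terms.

10/7

Use the convergent recurrence hₖ = aₖ·hₖ₋₁ + hₖ₋₂ (and likewise for the denominators kₖ):
a_0 = 1: 1/1
a_1 = 2: 3/2
a_2 = 3: 10/7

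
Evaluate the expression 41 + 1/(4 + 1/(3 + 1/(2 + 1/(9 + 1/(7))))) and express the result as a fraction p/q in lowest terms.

82920/2011

Start with 7.
9 + 1/(7/1) = 9 + 1/7 = 64/7
2 + 1/(64/7) = 2 + 7/64 = 135/64
3 + 1/(135/64) = 3 + 64/135 = 469/135
4 + 1/(469/135) = 4 + 135/469 = 2011/469
41 + 1/(2011/469) = 41 + 469/2011 = 82920/2011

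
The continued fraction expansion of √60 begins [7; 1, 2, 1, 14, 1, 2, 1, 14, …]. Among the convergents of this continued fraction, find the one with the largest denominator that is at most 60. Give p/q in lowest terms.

a_0 = 7: 7/1  (≤ bound)
a_1 = 1: 8/1  (≤ bound)
a_2 = 2: 23/3  (≤ bound)
a_3 = 1: 31/4  (≤ bound)
a_4 = 14: 457/59  (≤ bound)
a_5 = 1: 488/63  (> 60, stop)

457/59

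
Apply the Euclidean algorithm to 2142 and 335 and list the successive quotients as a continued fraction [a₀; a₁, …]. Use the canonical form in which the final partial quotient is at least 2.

Apply division with remainder until the remainder is 0:
2142 ÷ 335 → quotient 6, remainder 132
335 ÷ 132 → quotient 2, remainder 71
132 ÷ 71 → quotient 1, remainder 61
71 ÷ 61 → quotient 1, remainder 10
61 ÷ 10 → quotient 6, remainder 1
10 ÷ 1 → quotient 10, remainder 0

[6; 2, 1, 1, 6, 10]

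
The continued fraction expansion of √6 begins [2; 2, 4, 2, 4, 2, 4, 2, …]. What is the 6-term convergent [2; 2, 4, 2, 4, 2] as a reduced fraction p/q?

Start with 2.
4 + 1/(2/1) = 4 + 1/2 = 9/2
2 + 1/(9/2) = 2 + 2/9 = 20/9
4 + 1/(20/9) = 4 + 9/20 = 89/20
2 + 1/(89/20) = 2 + 20/89 = 198/89
2 + 1/(198/89) = 2 + 89/198 = 485/198

485/198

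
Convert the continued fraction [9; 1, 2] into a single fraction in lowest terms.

29/3

a_0 = 9: 9/1
a_1 = 1: 10/1
a_2 = 2: 29/3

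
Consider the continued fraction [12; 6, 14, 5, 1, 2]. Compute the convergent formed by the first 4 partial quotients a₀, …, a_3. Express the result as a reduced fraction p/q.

5243/431

Start with 5.
14 + 1/(5/1) = 14 + 1/5 = 71/5
6 + 1/(71/5) = 6 + 5/71 = 431/71
12 + 1/(431/71) = 12 + 71/431 = 5243/431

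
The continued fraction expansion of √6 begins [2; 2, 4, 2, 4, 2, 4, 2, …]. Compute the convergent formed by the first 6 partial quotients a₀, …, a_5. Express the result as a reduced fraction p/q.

Compute successive convergents:
a_0 = 2: 2/1
a_1 = 2: 5/2
a_2 = 4: 22/9
a_3 = 2: 49/20
a_4 = 4: 218/89
a_5 = 2: 485/198

485/198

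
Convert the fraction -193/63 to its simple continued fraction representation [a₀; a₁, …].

-193 = -4·63 + 59, so a_0 = -4
63 = 1·59 + 4, so a_1 = 1
59 = 14·4 + 3, so a_2 = 14
4 = 1·3 + 1, so a_3 = 1
3 = 3·1 + 0, so a_4 = 3

[-4; 1, 14, 1, 3]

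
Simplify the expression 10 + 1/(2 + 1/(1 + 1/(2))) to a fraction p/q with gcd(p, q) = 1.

Start with 2.
1 + 1/(2/1) = 1 + 1/2 = 3/2
2 + 1/(3/2) = 2 + 2/3 = 8/3
10 + 1/(8/3) = 10 + 3/8 = 83/8

83/8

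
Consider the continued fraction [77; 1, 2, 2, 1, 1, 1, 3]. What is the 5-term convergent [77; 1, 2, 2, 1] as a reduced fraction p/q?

Use the convergent recurrence hₖ = aₖ·hₖ₋₁ + hₖ₋₂ (and likewise for the denominators kₖ):
a_0 = 77: 77/1
a_1 = 1: 78/1
a_2 = 2: 233/3
a_3 = 2: 544/7
a_4 = 1: 777/10

777/10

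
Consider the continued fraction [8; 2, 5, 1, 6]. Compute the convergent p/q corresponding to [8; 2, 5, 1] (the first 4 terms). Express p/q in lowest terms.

110/13

Use the convergent recurrence hₖ = aₖ·hₖ₋₁ + hₖ₋₂ (and likewise for the denominators kₖ):
a_0 = 8: 8/1
a_1 = 2: 17/2
a_2 = 5: 93/11
a_3 = 1: 110/13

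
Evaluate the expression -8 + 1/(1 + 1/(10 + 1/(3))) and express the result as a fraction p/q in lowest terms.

-241/34

a_0 = -8: -8/1
a_1 = 1: -7/1
a_2 = 10: -78/11
a_3 = 3: -241/34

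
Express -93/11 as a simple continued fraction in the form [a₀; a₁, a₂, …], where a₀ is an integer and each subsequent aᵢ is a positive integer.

Run the Euclidean algorithm, recording each quotient:
-93 = -9·11 + 6, so a_0 = -9
11 = 1·6 + 5, so a_1 = 1
6 = 1·5 + 1, so a_2 = 1
5 = 5·1 + 0, so a_3 = 5

[-9; 1, 1, 5]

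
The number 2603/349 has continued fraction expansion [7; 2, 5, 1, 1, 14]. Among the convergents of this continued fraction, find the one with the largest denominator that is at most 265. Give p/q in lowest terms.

179/24

a_0 = 7: 7/1  (≤ bound)
a_1 = 2: 15/2  (≤ bound)
a_2 = 5: 82/11  (≤ bound)
a_3 = 1: 97/13  (≤ bound)
a_4 = 1: 179/24  (≤ bound)
a_5 = 14: 2603/349  (> 265, stop)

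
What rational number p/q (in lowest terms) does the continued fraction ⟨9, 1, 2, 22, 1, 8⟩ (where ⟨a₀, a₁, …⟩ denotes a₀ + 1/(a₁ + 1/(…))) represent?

Build up convergents one term at a time:
a_0 = 9: 9/1
a_1 = 1: 10/1
a_2 = 2: 29/3
a_3 = 22: 648/67
a_4 = 1: 677/70
a_5 = 8: 6064/627

6064/627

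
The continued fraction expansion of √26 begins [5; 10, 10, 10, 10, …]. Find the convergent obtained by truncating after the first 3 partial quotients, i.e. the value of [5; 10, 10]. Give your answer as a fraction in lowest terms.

a_0 = 5: 5/1
a_1 = 10: 51/10
a_2 = 10: 515/101

515/101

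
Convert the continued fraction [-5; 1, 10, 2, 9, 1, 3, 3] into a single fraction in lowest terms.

-12523/3064

Use the convergent recurrence hₖ = aₖ·hₖ₋₁ + hₖ₋₂ (and likewise for the denominators kₖ):
a_0 = -5: -5/1
a_1 = 1: -4/1
a_2 = 10: -45/11
a_3 = 2: -94/23
a_4 = 9: -891/218
a_5 = 1: -985/241
a_6 = 3: -3846/941
a_7 = 3: -12523/3064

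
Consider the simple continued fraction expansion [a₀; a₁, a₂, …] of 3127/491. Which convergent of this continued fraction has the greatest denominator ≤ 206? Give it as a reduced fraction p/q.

a_0 = 6: 6/1  (≤ bound)
a_1 = 2: 13/2  (≤ bound)
a_2 = 1: 19/3  (≤ bound)
a_3 = 2: 51/8  (≤ bound)
a_4 = 2: 121/19  (≤ bound)
a_5 = 12: 1503/236  (> 206, stop)

121/19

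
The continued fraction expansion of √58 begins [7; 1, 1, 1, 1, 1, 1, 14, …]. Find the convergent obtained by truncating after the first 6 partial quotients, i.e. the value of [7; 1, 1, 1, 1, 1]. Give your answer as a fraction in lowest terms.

Use the convergent recurrence hₖ = aₖ·hₖ₋₁ + hₖ₋₂ (and likewise for the denominators kₖ):
a_0 = 7: 7/1
a_1 = 1: 8/1
a_2 = 1: 15/2
a_3 = 1: 23/3
a_4 = 1: 38/5
a_5 = 1: 61/8

61/8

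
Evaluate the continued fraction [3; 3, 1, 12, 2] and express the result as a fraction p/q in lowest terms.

345/106

a_0 = 3: 3/1
a_1 = 3: 10/3
a_2 = 1: 13/4
a_3 = 12: 166/51
a_4 = 2: 345/106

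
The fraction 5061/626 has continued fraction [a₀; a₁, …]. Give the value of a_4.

5061 = 8·626 + 53, so a_0 = 8
626 = 11·53 + 43, so a_1 = 11
53 = 1·43 + 10, so a_2 = 1
43 = 4·10 + 3, so a_3 = 4
10 = 3·3 + 1, so a_4 = 3

3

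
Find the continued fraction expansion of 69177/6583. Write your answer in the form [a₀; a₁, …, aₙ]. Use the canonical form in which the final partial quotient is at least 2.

[10; 1, 1, 29, 6, 1, 1, 8]

⌊69177/6583⌋ = 10, remainder 3347
⌊6583/3347⌋ = 1, remainder 3236
⌊3347/3236⌋ = 1, remainder 111
⌊3236/111⌋ = 29, remainder 17
⌊111/17⌋ = 6, remainder 9
⌊17/9⌋ = 1, remainder 8
⌊9/8⌋ = 1, remainder 1
⌊8/1⌋ = 8, remainder 0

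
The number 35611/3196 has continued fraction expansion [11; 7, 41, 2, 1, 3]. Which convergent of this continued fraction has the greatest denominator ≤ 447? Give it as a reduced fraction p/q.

a_0 = 11: 11/1  (≤ bound)
a_1 = 7: 78/7  (≤ bound)
a_2 = 41: 3209/288  (≤ bound)
a_3 = 2: 6496/583  (> 447, stop)

3209/288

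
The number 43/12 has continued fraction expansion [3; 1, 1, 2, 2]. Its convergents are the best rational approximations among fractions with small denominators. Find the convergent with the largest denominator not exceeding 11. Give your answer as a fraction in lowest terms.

18/5

List convergents until the denominator exceeds the bound:
a_0 = 3: 3/1  (≤ bound)
a_1 = 1: 4/1  (≤ bound)
a_2 = 1: 7/2  (≤ bound)
a_3 = 2: 18/5  (≤ bound)
a_4 = 2: 43/12  (> 11, stop)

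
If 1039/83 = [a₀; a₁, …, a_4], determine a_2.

1039 ÷ 83 → quotient 12, remainder 43
83 ÷ 43 → quotient 1, remainder 40
43 ÷ 40 → quotient 1, remainder 3

1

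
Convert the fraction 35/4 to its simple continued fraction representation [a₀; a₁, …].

Apply division with remainder until the remainder is 0:
⌊35/4⌋ = 8, remainder 3
⌊4/3⌋ = 1, remainder 1
⌊3/1⌋ = 3, remainder 0

[8; 1, 3]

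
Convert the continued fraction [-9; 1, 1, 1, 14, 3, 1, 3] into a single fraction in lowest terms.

a_0 = -9: -9/1
a_1 = 1: -8/1
a_2 = 1: -17/2
a_3 = 1: -25/3
a_4 = 14: -367/44
a_5 = 3: -1126/135
a_6 = 1: -1493/179
a_7 = 3: -5605/672

-5605/672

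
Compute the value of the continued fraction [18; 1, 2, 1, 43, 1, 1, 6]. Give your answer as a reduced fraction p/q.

43178/2303

Start with 6.
1 + 1/(6/1) = 1 + 1/6 = 7/6
1 + 1/(7/6) = 1 + 6/7 = 13/7
43 + 1/(13/7) = 43 + 7/13 = 566/13
1 + 1/(566/13) = 1 + 13/566 = 579/566
2 + 1/(579/566) = 2 + 566/579 = 1724/579
1 + 1/(1724/579) = 1 + 579/1724 = 2303/1724
18 + 1/(2303/1724) = 18 + 1724/2303 = 43178/2303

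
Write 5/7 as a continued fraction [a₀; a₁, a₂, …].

5 ÷ 7 → quotient 0, remainder 5
7 ÷ 5 → quotient 1, remainder 2
5 ÷ 2 → quotient 2, remainder 1
2 ÷ 1 → quotient 2, remainder 0

[0; 1, 2, 2]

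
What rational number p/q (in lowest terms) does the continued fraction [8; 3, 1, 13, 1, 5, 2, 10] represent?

Start with 10.
2 + 1/(10/1) = 2 + 1/10 = 21/10
5 + 1/(21/10) = 5 + 10/21 = 115/21
1 + 1/(115/21) = 1 + 21/115 = 136/115
13 + 1/(136/115) = 13 + 115/136 = 1883/136
1 + 1/(1883/136) = 1 + 136/1883 = 2019/1883
3 + 1/(2019/1883) = 3 + 1883/2019 = 7940/2019
8 + 1/(7940/2019) = 8 + 2019/7940 = 65539/7940

65539/7940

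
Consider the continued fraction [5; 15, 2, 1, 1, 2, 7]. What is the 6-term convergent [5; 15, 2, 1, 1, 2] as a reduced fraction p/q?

Start with 2.
1 + 1/(2/1) = 1 + 1/2 = 3/2
1 + 1/(3/2) = 1 + 2/3 = 5/3
2 + 1/(5/3) = 2 + 3/5 = 13/5
15 + 1/(13/5) = 15 + 5/13 = 200/13
5 + 1/(200/13) = 5 + 13/200 = 1013/200

1013/200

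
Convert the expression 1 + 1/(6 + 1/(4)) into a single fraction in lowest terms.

29/25

a_0 = 1: 1/1
a_1 = 6: 7/6
a_2 = 4: 29/25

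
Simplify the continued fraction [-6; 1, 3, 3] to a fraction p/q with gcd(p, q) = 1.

-68/13

a_0 = -6: -6/1
a_1 = 1: -5/1
a_2 = 3: -21/4
a_3 = 3: -68/13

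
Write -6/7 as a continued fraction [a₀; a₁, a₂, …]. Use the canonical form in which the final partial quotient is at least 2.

[-1; 7]

Run the Euclidean algorithm, recording each quotient:
⌊-6/7⌋ = -1, remainder 1
⌊7/1⌋ = 7, remainder 0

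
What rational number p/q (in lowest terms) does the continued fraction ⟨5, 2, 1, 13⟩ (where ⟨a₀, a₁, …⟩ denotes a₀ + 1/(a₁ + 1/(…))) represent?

Start with 13.
1 + 1/(13/1) = 1 + 1/13 = 14/13
2 + 1/(14/13) = 2 + 13/14 = 41/14
5 + 1/(41/14) = 5 + 14/41 = 219/41

219/41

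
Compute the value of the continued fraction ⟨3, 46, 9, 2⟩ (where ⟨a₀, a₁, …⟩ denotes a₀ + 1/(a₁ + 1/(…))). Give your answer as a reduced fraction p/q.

2647/876

Start with 2.
9 + 1/(2/1) = 9 + 1/2 = 19/2
46 + 1/(19/2) = 46 + 2/19 = 876/19
3 + 1/(876/19) = 3 + 19/876 = 2647/876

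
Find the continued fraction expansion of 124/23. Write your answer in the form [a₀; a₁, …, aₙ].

Run the Euclidean algorithm, recording each quotient:
124 = 5·23 + 9, so a_0 = 5
23 = 2·9 + 5, so a_1 = 2
9 = 1·5 + 4, so a_2 = 1
5 = 1·4 + 1, so a_3 = 1
4 = 4·1 + 0, so a_4 = 4

[5; 2, 1, 1, 4]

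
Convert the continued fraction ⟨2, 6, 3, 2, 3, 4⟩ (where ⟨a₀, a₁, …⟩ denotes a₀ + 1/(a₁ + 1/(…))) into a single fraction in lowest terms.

1399/648

Starting at the tail and folding back:
Start with 4.
3 + 1/(4/1) = 3 + 1/4 = 13/4
2 + 1/(13/4) = 2 + 4/13 = 30/13
3 + 1/(30/13) = 3 + 13/30 = 103/30
6 + 1/(103/30) = 6 + 30/103 = 648/103
2 + 1/(648/103) = 2 + 103/648 = 1399/648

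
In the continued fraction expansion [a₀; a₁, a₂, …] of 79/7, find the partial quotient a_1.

Run the Euclidean algorithm, recording each quotient:
79 ÷ 7 → quotient 11, remainder 2
7 ÷ 2 → quotient 3, remainder 1

3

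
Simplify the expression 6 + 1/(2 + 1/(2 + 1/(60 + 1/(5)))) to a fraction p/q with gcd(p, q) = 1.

9697/1515

Work from the innermost term outward:
Start with 5.
60 + 1/(5/1) = 60 + 1/5 = 301/5
2 + 1/(301/5) = 2 + 5/301 = 607/301
2 + 1/(607/301) = 2 + 301/607 = 1515/607
6 + 1/(1515/607) = 6 + 607/1515 = 9697/1515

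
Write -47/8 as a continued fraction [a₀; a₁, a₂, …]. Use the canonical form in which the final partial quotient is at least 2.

[-6; 8]

⌊-47/8⌋ = -6, remainder 1
⌊8/1⌋ = 8, remainder 0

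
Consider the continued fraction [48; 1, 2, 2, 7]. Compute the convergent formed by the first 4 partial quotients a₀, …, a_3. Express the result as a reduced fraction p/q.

Start with 2.
2 + 1/(2/1) = 2 + 1/2 = 5/2
1 + 1/(5/2) = 1 + 2/5 = 7/5
48 + 1/(7/5) = 48 + 5/7 = 341/7

341/7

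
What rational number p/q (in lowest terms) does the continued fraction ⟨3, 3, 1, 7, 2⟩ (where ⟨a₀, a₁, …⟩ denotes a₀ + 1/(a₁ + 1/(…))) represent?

a_0 = 3: 3/1
a_1 = 3: 10/3
a_2 = 1: 13/4
a_3 = 7: 101/31
a_4 = 2: 215/66

215/66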